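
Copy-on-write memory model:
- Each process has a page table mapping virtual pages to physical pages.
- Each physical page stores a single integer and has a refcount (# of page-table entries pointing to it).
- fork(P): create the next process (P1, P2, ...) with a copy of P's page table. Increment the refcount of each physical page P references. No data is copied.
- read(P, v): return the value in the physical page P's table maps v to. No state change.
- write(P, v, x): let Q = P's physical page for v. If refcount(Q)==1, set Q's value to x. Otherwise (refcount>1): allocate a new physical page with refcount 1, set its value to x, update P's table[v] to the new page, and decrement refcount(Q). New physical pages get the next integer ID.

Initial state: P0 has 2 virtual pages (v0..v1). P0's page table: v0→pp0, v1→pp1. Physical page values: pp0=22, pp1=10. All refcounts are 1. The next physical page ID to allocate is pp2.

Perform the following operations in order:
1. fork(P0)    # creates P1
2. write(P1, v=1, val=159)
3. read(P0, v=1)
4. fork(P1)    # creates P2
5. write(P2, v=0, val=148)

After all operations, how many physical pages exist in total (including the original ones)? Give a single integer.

Answer: 4

Derivation:
Op 1: fork(P0) -> P1. 2 ppages; refcounts: pp0:2 pp1:2
Op 2: write(P1, v1, 159). refcount(pp1)=2>1 -> COPY to pp2. 3 ppages; refcounts: pp0:2 pp1:1 pp2:1
Op 3: read(P0, v1) -> 10. No state change.
Op 4: fork(P1) -> P2. 3 ppages; refcounts: pp0:3 pp1:1 pp2:2
Op 5: write(P2, v0, 148). refcount(pp0)=3>1 -> COPY to pp3. 4 ppages; refcounts: pp0:2 pp1:1 pp2:2 pp3:1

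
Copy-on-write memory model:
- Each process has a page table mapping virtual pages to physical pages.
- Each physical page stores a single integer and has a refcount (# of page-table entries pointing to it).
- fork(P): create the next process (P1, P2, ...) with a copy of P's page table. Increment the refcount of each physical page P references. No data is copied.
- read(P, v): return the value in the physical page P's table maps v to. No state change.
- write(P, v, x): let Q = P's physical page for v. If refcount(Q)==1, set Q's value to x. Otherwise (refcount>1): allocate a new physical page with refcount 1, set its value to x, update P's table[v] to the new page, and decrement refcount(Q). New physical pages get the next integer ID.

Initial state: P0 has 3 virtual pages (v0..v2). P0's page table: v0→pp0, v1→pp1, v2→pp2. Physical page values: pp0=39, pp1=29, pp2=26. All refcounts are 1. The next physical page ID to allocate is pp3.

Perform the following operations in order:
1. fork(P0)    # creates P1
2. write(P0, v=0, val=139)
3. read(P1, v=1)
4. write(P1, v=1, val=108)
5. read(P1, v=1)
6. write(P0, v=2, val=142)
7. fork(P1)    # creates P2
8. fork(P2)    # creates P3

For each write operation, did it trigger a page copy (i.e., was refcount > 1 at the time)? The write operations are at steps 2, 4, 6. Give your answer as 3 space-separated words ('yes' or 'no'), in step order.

Op 1: fork(P0) -> P1. 3 ppages; refcounts: pp0:2 pp1:2 pp2:2
Op 2: write(P0, v0, 139). refcount(pp0)=2>1 -> COPY to pp3. 4 ppages; refcounts: pp0:1 pp1:2 pp2:2 pp3:1
Op 3: read(P1, v1) -> 29. No state change.
Op 4: write(P1, v1, 108). refcount(pp1)=2>1 -> COPY to pp4. 5 ppages; refcounts: pp0:1 pp1:1 pp2:2 pp3:1 pp4:1
Op 5: read(P1, v1) -> 108. No state change.
Op 6: write(P0, v2, 142). refcount(pp2)=2>1 -> COPY to pp5. 6 ppages; refcounts: pp0:1 pp1:1 pp2:1 pp3:1 pp4:1 pp5:1
Op 7: fork(P1) -> P2. 6 ppages; refcounts: pp0:2 pp1:1 pp2:2 pp3:1 pp4:2 pp5:1
Op 8: fork(P2) -> P3. 6 ppages; refcounts: pp0:3 pp1:1 pp2:3 pp3:1 pp4:3 pp5:1

yes yes yes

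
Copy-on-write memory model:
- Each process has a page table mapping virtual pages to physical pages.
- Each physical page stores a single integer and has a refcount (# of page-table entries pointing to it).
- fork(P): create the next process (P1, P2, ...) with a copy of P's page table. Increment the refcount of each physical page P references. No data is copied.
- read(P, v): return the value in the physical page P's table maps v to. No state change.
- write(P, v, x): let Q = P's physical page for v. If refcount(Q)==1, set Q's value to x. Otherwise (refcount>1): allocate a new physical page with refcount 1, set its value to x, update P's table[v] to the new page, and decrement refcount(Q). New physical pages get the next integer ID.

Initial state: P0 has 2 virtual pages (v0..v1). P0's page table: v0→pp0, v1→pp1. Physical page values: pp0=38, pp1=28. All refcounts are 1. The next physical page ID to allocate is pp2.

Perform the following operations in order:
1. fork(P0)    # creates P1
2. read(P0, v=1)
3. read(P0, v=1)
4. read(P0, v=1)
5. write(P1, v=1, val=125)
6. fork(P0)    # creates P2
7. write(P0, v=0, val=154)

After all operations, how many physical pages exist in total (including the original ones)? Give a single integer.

Answer: 4

Derivation:
Op 1: fork(P0) -> P1. 2 ppages; refcounts: pp0:2 pp1:2
Op 2: read(P0, v1) -> 28. No state change.
Op 3: read(P0, v1) -> 28. No state change.
Op 4: read(P0, v1) -> 28. No state change.
Op 5: write(P1, v1, 125). refcount(pp1)=2>1 -> COPY to pp2. 3 ppages; refcounts: pp0:2 pp1:1 pp2:1
Op 6: fork(P0) -> P2. 3 ppages; refcounts: pp0:3 pp1:2 pp2:1
Op 7: write(P0, v0, 154). refcount(pp0)=3>1 -> COPY to pp3. 4 ppages; refcounts: pp0:2 pp1:2 pp2:1 pp3:1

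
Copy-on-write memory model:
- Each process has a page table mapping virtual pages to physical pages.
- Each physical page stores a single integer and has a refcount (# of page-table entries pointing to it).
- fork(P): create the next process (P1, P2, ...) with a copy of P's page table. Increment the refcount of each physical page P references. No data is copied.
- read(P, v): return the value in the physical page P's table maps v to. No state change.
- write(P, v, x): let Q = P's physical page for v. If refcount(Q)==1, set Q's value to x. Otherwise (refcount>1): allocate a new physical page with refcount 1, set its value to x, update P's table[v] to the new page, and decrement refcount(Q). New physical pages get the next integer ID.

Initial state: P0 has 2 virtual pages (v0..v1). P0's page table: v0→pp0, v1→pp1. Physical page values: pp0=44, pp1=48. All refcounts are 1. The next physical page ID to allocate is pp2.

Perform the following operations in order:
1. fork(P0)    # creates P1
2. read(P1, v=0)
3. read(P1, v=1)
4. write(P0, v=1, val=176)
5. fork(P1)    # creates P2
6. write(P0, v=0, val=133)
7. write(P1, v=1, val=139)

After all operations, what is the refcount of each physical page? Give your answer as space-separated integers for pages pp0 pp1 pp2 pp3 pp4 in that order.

Op 1: fork(P0) -> P1. 2 ppages; refcounts: pp0:2 pp1:2
Op 2: read(P1, v0) -> 44. No state change.
Op 3: read(P1, v1) -> 48. No state change.
Op 4: write(P0, v1, 176). refcount(pp1)=2>1 -> COPY to pp2. 3 ppages; refcounts: pp0:2 pp1:1 pp2:1
Op 5: fork(P1) -> P2. 3 ppages; refcounts: pp0:3 pp1:2 pp2:1
Op 6: write(P0, v0, 133). refcount(pp0)=3>1 -> COPY to pp3. 4 ppages; refcounts: pp0:2 pp1:2 pp2:1 pp3:1
Op 7: write(P1, v1, 139). refcount(pp1)=2>1 -> COPY to pp4. 5 ppages; refcounts: pp0:2 pp1:1 pp2:1 pp3:1 pp4:1

Answer: 2 1 1 1 1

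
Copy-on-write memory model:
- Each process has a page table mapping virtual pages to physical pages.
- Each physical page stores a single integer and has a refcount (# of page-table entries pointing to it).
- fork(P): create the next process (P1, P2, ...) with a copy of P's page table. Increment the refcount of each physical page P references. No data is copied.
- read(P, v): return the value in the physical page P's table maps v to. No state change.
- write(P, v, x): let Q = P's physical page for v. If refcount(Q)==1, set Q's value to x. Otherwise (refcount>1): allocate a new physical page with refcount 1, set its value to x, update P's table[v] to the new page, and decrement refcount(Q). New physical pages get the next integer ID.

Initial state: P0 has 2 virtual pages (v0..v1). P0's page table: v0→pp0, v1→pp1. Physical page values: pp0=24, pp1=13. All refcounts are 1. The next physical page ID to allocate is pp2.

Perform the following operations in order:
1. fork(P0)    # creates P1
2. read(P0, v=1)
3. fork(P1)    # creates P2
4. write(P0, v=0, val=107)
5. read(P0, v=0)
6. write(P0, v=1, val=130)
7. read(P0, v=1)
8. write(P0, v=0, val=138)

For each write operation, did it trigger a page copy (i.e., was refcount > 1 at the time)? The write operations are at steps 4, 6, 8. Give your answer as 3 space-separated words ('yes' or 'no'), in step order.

Op 1: fork(P0) -> P1. 2 ppages; refcounts: pp0:2 pp1:2
Op 2: read(P0, v1) -> 13. No state change.
Op 3: fork(P1) -> P2. 2 ppages; refcounts: pp0:3 pp1:3
Op 4: write(P0, v0, 107). refcount(pp0)=3>1 -> COPY to pp2. 3 ppages; refcounts: pp0:2 pp1:3 pp2:1
Op 5: read(P0, v0) -> 107. No state change.
Op 6: write(P0, v1, 130). refcount(pp1)=3>1 -> COPY to pp3. 4 ppages; refcounts: pp0:2 pp1:2 pp2:1 pp3:1
Op 7: read(P0, v1) -> 130. No state change.
Op 8: write(P0, v0, 138). refcount(pp2)=1 -> write in place. 4 ppages; refcounts: pp0:2 pp1:2 pp2:1 pp3:1

yes yes no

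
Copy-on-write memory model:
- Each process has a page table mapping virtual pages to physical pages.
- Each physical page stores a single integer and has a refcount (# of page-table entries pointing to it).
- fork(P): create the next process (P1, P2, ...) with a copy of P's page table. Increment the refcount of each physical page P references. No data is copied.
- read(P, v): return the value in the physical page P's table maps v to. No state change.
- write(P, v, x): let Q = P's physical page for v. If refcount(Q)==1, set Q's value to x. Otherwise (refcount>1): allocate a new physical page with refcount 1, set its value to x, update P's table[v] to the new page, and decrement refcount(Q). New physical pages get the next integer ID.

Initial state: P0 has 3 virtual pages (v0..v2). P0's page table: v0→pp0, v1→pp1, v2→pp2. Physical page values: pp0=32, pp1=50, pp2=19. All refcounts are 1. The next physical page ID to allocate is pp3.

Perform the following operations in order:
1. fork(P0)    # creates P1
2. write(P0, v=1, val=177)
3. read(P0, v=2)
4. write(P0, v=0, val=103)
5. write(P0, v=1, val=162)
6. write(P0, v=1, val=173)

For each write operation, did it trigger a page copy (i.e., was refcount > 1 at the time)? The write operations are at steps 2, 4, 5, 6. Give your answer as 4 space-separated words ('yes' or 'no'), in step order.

Op 1: fork(P0) -> P1. 3 ppages; refcounts: pp0:2 pp1:2 pp2:2
Op 2: write(P0, v1, 177). refcount(pp1)=2>1 -> COPY to pp3. 4 ppages; refcounts: pp0:2 pp1:1 pp2:2 pp3:1
Op 3: read(P0, v2) -> 19. No state change.
Op 4: write(P0, v0, 103). refcount(pp0)=2>1 -> COPY to pp4. 5 ppages; refcounts: pp0:1 pp1:1 pp2:2 pp3:1 pp4:1
Op 5: write(P0, v1, 162). refcount(pp3)=1 -> write in place. 5 ppages; refcounts: pp0:1 pp1:1 pp2:2 pp3:1 pp4:1
Op 6: write(P0, v1, 173). refcount(pp3)=1 -> write in place. 5 ppages; refcounts: pp0:1 pp1:1 pp2:2 pp3:1 pp4:1

yes yes no no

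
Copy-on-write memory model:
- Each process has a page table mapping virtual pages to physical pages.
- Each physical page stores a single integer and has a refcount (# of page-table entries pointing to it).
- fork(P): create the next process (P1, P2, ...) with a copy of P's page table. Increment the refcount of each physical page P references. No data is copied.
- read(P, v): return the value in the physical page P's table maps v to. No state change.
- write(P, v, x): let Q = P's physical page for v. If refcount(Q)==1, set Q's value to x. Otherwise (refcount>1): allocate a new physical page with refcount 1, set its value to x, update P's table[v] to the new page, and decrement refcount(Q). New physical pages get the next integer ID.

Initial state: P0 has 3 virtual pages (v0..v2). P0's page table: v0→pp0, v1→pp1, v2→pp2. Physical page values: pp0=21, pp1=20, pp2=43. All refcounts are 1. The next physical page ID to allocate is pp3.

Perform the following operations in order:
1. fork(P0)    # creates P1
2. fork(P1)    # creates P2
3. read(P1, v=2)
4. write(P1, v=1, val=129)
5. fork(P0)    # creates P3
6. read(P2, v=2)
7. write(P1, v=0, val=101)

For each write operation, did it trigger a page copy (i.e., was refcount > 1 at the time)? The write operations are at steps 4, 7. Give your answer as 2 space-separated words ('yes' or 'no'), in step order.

Op 1: fork(P0) -> P1. 3 ppages; refcounts: pp0:2 pp1:2 pp2:2
Op 2: fork(P1) -> P2. 3 ppages; refcounts: pp0:3 pp1:3 pp2:3
Op 3: read(P1, v2) -> 43. No state change.
Op 4: write(P1, v1, 129). refcount(pp1)=3>1 -> COPY to pp3. 4 ppages; refcounts: pp0:3 pp1:2 pp2:3 pp3:1
Op 5: fork(P0) -> P3. 4 ppages; refcounts: pp0:4 pp1:3 pp2:4 pp3:1
Op 6: read(P2, v2) -> 43. No state change.
Op 7: write(P1, v0, 101). refcount(pp0)=4>1 -> COPY to pp4. 5 ppages; refcounts: pp0:3 pp1:3 pp2:4 pp3:1 pp4:1

yes yes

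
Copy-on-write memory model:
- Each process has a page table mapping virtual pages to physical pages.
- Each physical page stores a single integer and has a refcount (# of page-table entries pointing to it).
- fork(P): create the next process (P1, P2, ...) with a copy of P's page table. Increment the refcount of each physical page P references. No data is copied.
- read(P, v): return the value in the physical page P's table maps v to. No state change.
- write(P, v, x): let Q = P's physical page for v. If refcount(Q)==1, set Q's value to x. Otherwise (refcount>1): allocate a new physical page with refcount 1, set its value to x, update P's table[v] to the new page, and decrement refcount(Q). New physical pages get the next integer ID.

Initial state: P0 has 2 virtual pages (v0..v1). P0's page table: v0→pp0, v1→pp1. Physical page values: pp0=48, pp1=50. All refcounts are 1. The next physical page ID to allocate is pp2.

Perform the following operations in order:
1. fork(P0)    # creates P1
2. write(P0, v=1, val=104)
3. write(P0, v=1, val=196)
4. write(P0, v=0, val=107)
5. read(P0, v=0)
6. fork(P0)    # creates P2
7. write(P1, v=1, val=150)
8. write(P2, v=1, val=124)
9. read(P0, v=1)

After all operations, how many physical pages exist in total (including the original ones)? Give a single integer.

Answer: 5

Derivation:
Op 1: fork(P0) -> P1. 2 ppages; refcounts: pp0:2 pp1:2
Op 2: write(P0, v1, 104). refcount(pp1)=2>1 -> COPY to pp2. 3 ppages; refcounts: pp0:2 pp1:1 pp2:1
Op 3: write(P0, v1, 196). refcount(pp2)=1 -> write in place. 3 ppages; refcounts: pp0:2 pp1:1 pp2:1
Op 4: write(P0, v0, 107). refcount(pp0)=2>1 -> COPY to pp3. 4 ppages; refcounts: pp0:1 pp1:1 pp2:1 pp3:1
Op 5: read(P0, v0) -> 107. No state change.
Op 6: fork(P0) -> P2. 4 ppages; refcounts: pp0:1 pp1:1 pp2:2 pp3:2
Op 7: write(P1, v1, 150). refcount(pp1)=1 -> write in place. 4 ppages; refcounts: pp0:1 pp1:1 pp2:2 pp3:2
Op 8: write(P2, v1, 124). refcount(pp2)=2>1 -> COPY to pp4. 5 ppages; refcounts: pp0:1 pp1:1 pp2:1 pp3:2 pp4:1
Op 9: read(P0, v1) -> 196. No state change.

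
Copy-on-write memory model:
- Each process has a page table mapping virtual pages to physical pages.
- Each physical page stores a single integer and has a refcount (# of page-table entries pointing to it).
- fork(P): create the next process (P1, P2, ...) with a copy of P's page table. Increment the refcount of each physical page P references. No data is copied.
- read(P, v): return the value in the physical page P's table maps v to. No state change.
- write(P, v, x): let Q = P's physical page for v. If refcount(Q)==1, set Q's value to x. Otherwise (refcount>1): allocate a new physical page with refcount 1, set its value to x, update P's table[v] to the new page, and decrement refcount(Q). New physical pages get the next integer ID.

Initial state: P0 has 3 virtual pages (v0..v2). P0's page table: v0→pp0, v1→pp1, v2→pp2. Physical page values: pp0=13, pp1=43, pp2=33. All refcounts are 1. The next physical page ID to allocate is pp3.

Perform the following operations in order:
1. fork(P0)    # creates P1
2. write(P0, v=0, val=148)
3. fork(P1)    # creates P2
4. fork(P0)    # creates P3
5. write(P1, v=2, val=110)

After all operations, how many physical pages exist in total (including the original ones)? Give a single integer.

Answer: 5

Derivation:
Op 1: fork(P0) -> P1. 3 ppages; refcounts: pp0:2 pp1:2 pp2:2
Op 2: write(P0, v0, 148). refcount(pp0)=2>1 -> COPY to pp3. 4 ppages; refcounts: pp0:1 pp1:2 pp2:2 pp3:1
Op 3: fork(P1) -> P2. 4 ppages; refcounts: pp0:2 pp1:3 pp2:3 pp3:1
Op 4: fork(P0) -> P3. 4 ppages; refcounts: pp0:2 pp1:4 pp2:4 pp3:2
Op 5: write(P1, v2, 110). refcount(pp2)=4>1 -> COPY to pp4. 5 ppages; refcounts: pp0:2 pp1:4 pp2:3 pp3:2 pp4:1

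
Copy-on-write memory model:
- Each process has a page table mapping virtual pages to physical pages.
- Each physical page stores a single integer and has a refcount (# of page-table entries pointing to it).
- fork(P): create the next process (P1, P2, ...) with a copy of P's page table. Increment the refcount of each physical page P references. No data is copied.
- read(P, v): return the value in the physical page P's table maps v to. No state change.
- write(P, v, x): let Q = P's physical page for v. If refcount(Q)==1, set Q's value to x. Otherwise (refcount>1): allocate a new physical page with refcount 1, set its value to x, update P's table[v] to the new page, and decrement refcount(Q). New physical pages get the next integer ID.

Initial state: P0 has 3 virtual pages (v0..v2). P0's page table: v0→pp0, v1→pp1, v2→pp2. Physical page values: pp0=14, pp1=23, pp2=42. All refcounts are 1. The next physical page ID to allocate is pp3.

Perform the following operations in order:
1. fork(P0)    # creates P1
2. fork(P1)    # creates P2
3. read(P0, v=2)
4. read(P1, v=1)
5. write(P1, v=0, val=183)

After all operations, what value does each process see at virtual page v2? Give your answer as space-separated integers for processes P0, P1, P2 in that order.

Answer: 42 42 42

Derivation:
Op 1: fork(P0) -> P1. 3 ppages; refcounts: pp0:2 pp1:2 pp2:2
Op 2: fork(P1) -> P2. 3 ppages; refcounts: pp0:3 pp1:3 pp2:3
Op 3: read(P0, v2) -> 42. No state change.
Op 4: read(P1, v1) -> 23. No state change.
Op 5: write(P1, v0, 183). refcount(pp0)=3>1 -> COPY to pp3. 4 ppages; refcounts: pp0:2 pp1:3 pp2:3 pp3:1
P0: v2 -> pp2 = 42
P1: v2 -> pp2 = 42
P2: v2 -> pp2 = 42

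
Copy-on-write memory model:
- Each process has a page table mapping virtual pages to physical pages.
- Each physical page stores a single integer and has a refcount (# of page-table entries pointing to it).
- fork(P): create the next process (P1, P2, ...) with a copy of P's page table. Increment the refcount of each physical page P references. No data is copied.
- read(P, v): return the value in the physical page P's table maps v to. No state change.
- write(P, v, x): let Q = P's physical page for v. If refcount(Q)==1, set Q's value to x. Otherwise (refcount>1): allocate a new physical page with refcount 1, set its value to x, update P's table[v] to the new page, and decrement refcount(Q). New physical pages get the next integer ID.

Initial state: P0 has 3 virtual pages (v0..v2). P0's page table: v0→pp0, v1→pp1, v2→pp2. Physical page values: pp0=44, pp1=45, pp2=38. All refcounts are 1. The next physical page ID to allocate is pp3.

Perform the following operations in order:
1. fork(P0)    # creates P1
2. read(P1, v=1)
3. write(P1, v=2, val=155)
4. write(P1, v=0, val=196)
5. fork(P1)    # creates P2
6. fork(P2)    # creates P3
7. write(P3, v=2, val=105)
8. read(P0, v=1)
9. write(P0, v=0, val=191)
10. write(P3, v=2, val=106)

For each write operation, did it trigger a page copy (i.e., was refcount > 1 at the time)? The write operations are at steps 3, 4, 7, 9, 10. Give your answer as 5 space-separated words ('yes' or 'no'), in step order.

Op 1: fork(P0) -> P1. 3 ppages; refcounts: pp0:2 pp1:2 pp2:2
Op 2: read(P1, v1) -> 45. No state change.
Op 3: write(P1, v2, 155). refcount(pp2)=2>1 -> COPY to pp3. 4 ppages; refcounts: pp0:2 pp1:2 pp2:1 pp3:1
Op 4: write(P1, v0, 196). refcount(pp0)=2>1 -> COPY to pp4. 5 ppages; refcounts: pp0:1 pp1:2 pp2:1 pp3:1 pp4:1
Op 5: fork(P1) -> P2. 5 ppages; refcounts: pp0:1 pp1:3 pp2:1 pp3:2 pp4:2
Op 6: fork(P2) -> P3. 5 ppages; refcounts: pp0:1 pp1:4 pp2:1 pp3:3 pp4:3
Op 7: write(P3, v2, 105). refcount(pp3)=3>1 -> COPY to pp5. 6 ppages; refcounts: pp0:1 pp1:4 pp2:1 pp3:2 pp4:3 pp5:1
Op 8: read(P0, v1) -> 45. No state change.
Op 9: write(P0, v0, 191). refcount(pp0)=1 -> write in place. 6 ppages; refcounts: pp0:1 pp1:4 pp2:1 pp3:2 pp4:3 pp5:1
Op 10: write(P3, v2, 106). refcount(pp5)=1 -> write in place. 6 ppages; refcounts: pp0:1 pp1:4 pp2:1 pp3:2 pp4:3 pp5:1

yes yes yes no no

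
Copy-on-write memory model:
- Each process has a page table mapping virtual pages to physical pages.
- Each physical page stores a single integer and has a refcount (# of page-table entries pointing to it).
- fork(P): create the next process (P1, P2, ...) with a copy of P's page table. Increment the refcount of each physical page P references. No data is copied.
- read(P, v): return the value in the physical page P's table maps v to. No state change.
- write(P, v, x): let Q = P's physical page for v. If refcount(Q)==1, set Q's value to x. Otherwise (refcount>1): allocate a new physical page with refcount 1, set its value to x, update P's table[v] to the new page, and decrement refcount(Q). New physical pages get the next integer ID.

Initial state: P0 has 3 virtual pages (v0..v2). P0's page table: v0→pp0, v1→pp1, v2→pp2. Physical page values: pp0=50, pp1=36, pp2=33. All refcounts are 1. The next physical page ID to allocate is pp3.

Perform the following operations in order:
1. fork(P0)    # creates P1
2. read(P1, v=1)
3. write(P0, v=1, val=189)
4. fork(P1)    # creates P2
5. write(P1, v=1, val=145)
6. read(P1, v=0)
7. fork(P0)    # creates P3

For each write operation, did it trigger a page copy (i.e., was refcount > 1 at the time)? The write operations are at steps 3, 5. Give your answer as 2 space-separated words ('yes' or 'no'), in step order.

Op 1: fork(P0) -> P1. 3 ppages; refcounts: pp0:2 pp1:2 pp2:2
Op 2: read(P1, v1) -> 36. No state change.
Op 3: write(P0, v1, 189). refcount(pp1)=2>1 -> COPY to pp3. 4 ppages; refcounts: pp0:2 pp1:1 pp2:2 pp3:1
Op 4: fork(P1) -> P2. 4 ppages; refcounts: pp0:3 pp1:2 pp2:3 pp3:1
Op 5: write(P1, v1, 145). refcount(pp1)=2>1 -> COPY to pp4. 5 ppages; refcounts: pp0:3 pp1:1 pp2:3 pp3:1 pp4:1
Op 6: read(P1, v0) -> 50. No state change.
Op 7: fork(P0) -> P3. 5 ppages; refcounts: pp0:4 pp1:1 pp2:4 pp3:2 pp4:1

yes yes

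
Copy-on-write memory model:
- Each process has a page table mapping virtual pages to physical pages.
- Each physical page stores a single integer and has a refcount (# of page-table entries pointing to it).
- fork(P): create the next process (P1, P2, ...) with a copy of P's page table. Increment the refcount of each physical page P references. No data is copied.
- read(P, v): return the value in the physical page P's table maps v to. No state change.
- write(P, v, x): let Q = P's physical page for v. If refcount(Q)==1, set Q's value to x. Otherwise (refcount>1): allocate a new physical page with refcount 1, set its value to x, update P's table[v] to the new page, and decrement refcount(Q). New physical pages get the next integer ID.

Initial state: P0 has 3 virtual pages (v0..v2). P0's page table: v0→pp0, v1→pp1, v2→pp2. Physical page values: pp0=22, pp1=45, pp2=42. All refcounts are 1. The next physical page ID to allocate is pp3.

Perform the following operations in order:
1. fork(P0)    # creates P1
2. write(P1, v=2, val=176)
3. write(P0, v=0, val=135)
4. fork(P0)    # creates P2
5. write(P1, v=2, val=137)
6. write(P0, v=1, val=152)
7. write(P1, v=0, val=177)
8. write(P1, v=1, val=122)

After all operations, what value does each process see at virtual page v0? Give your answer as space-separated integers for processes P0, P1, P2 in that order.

Op 1: fork(P0) -> P1. 3 ppages; refcounts: pp0:2 pp1:2 pp2:2
Op 2: write(P1, v2, 176). refcount(pp2)=2>1 -> COPY to pp3. 4 ppages; refcounts: pp0:2 pp1:2 pp2:1 pp3:1
Op 3: write(P0, v0, 135). refcount(pp0)=2>1 -> COPY to pp4. 5 ppages; refcounts: pp0:1 pp1:2 pp2:1 pp3:1 pp4:1
Op 4: fork(P0) -> P2. 5 ppages; refcounts: pp0:1 pp1:3 pp2:2 pp3:1 pp4:2
Op 5: write(P1, v2, 137). refcount(pp3)=1 -> write in place. 5 ppages; refcounts: pp0:1 pp1:3 pp2:2 pp3:1 pp4:2
Op 6: write(P0, v1, 152). refcount(pp1)=3>1 -> COPY to pp5. 6 ppages; refcounts: pp0:1 pp1:2 pp2:2 pp3:1 pp4:2 pp5:1
Op 7: write(P1, v0, 177). refcount(pp0)=1 -> write in place. 6 ppages; refcounts: pp0:1 pp1:2 pp2:2 pp3:1 pp4:2 pp5:1
Op 8: write(P1, v1, 122). refcount(pp1)=2>1 -> COPY to pp6. 7 ppages; refcounts: pp0:1 pp1:1 pp2:2 pp3:1 pp4:2 pp5:1 pp6:1
P0: v0 -> pp4 = 135
P1: v0 -> pp0 = 177
P2: v0 -> pp4 = 135

Answer: 135 177 135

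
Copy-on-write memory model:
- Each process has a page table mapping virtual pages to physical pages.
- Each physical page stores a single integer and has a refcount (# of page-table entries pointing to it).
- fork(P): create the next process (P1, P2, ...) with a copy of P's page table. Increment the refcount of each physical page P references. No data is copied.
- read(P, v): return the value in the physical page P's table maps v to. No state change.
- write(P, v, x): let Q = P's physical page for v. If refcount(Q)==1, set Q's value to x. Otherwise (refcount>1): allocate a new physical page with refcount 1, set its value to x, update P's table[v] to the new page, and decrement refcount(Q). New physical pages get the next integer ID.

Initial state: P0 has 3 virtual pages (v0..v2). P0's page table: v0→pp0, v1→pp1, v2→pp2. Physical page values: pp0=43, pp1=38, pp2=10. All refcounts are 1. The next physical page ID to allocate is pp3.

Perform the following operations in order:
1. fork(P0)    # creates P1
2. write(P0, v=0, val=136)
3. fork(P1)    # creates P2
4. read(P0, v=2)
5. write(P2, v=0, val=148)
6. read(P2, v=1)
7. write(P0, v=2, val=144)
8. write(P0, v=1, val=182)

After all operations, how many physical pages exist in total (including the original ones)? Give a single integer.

Op 1: fork(P0) -> P1. 3 ppages; refcounts: pp0:2 pp1:2 pp2:2
Op 2: write(P0, v0, 136). refcount(pp0)=2>1 -> COPY to pp3. 4 ppages; refcounts: pp0:1 pp1:2 pp2:2 pp3:1
Op 3: fork(P1) -> P2. 4 ppages; refcounts: pp0:2 pp1:3 pp2:3 pp3:1
Op 4: read(P0, v2) -> 10. No state change.
Op 5: write(P2, v0, 148). refcount(pp0)=2>1 -> COPY to pp4. 5 ppages; refcounts: pp0:1 pp1:3 pp2:3 pp3:1 pp4:1
Op 6: read(P2, v1) -> 38. No state change.
Op 7: write(P0, v2, 144). refcount(pp2)=3>1 -> COPY to pp5. 6 ppages; refcounts: pp0:1 pp1:3 pp2:2 pp3:1 pp4:1 pp5:1
Op 8: write(P0, v1, 182). refcount(pp1)=3>1 -> COPY to pp6. 7 ppages; refcounts: pp0:1 pp1:2 pp2:2 pp3:1 pp4:1 pp5:1 pp6:1

Answer: 7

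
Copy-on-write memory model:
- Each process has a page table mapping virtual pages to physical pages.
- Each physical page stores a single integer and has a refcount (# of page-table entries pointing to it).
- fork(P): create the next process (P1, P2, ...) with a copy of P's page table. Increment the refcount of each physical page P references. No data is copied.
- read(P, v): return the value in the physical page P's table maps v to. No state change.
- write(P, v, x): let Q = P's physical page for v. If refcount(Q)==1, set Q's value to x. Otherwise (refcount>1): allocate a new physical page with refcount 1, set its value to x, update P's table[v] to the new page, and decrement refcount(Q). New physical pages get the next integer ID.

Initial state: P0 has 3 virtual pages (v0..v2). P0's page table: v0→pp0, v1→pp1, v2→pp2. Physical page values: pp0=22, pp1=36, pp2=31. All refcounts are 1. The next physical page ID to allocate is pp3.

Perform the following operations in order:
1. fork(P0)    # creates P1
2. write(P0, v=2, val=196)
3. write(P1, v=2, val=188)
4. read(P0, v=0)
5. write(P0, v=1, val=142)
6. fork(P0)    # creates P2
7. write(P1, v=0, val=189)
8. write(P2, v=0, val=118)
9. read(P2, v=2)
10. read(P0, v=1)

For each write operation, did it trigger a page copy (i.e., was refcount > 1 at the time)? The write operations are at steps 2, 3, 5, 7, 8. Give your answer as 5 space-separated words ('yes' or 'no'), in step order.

Op 1: fork(P0) -> P1. 3 ppages; refcounts: pp0:2 pp1:2 pp2:2
Op 2: write(P0, v2, 196). refcount(pp2)=2>1 -> COPY to pp3. 4 ppages; refcounts: pp0:2 pp1:2 pp2:1 pp3:1
Op 3: write(P1, v2, 188). refcount(pp2)=1 -> write in place. 4 ppages; refcounts: pp0:2 pp1:2 pp2:1 pp3:1
Op 4: read(P0, v0) -> 22. No state change.
Op 5: write(P0, v1, 142). refcount(pp1)=2>1 -> COPY to pp4. 5 ppages; refcounts: pp0:2 pp1:1 pp2:1 pp3:1 pp4:1
Op 6: fork(P0) -> P2. 5 ppages; refcounts: pp0:3 pp1:1 pp2:1 pp3:2 pp4:2
Op 7: write(P1, v0, 189). refcount(pp0)=3>1 -> COPY to pp5. 6 ppages; refcounts: pp0:2 pp1:1 pp2:1 pp3:2 pp4:2 pp5:1
Op 8: write(P2, v0, 118). refcount(pp0)=2>1 -> COPY to pp6. 7 ppages; refcounts: pp0:1 pp1:1 pp2:1 pp3:2 pp4:2 pp5:1 pp6:1
Op 9: read(P2, v2) -> 196. No state change.
Op 10: read(P0, v1) -> 142. No state change.

yes no yes yes yes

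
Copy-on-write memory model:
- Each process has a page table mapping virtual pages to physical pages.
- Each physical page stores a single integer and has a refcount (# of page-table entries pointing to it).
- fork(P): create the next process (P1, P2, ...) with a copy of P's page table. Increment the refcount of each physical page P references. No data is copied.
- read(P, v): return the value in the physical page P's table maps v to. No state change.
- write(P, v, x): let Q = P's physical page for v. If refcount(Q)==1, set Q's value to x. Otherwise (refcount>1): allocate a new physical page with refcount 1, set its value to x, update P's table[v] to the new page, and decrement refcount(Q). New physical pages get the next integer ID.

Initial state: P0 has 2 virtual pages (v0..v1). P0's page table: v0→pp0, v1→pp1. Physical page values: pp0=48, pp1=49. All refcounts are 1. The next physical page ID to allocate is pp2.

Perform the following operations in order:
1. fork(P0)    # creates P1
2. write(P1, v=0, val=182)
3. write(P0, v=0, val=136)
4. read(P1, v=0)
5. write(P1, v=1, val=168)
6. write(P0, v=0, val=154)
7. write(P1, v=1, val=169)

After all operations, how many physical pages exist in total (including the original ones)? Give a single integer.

Answer: 4

Derivation:
Op 1: fork(P0) -> P1. 2 ppages; refcounts: pp0:2 pp1:2
Op 2: write(P1, v0, 182). refcount(pp0)=2>1 -> COPY to pp2. 3 ppages; refcounts: pp0:1 pp1:2 pp2:1
Op 3: write(P0, v0, 136). refcount(pp0)=1 -> write in place. 3 ppages; refcounts: pp0:1 pp1:2 pp2:1
Op 4: read(P1, v0) -> 182. No state change.
Op 5: write(P1, v1, 168). refcount(pp1)=2>1 -> COPY to pp3. 4 ppages; refcounts: pp0:1 pp1:1 pp2:1 pp3:1
Op 6: write(P0, v0, 154). refcount(pp0)=1 -> write in place. 4 ppages; refcounts: pp0:1 pp1:1 pp2:1 pp3:1
Op 7: write(P1, v1, 169). refcount(pp3)=1 -> write in place. 4 ppages; refcounts: pp0:1 pp1:1 pp2:1 pp3:1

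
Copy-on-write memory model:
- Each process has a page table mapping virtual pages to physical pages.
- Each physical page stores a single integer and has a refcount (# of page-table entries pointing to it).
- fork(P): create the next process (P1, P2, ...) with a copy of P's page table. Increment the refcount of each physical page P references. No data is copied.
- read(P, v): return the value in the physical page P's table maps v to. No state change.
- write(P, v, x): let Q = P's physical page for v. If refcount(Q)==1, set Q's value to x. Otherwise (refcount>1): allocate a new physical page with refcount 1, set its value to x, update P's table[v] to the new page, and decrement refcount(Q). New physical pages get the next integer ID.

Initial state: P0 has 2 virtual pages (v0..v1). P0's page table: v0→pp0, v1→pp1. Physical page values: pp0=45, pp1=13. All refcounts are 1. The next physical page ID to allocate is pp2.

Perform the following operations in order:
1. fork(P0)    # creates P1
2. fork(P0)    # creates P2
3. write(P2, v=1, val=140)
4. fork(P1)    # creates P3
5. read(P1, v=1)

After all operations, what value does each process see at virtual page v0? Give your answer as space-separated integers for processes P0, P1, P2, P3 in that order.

Answer: 45 45 45 45

Derivation:
Op 1: fork(P0) -> P1. 2 ppages; refcounts: pp0:2 pp1:2
Op 2: fork(P0) -> P2. 2 ppages; refcounts: pp0:3 pp1:3
Op 3: write(P2, v1, 140). refcount(pp1)=3>1 -> COPY to pp2. 3 ppages; refcounts: pp0:3 pp1:2 pp2:1
Op 4: fork(P1) -> P3. 3 ppages; refcounts: pp0:4 pp1:3 pp2:1
Op 5: read(P1, v1) -> 13. No state change.
P0: v0 -> pp0 = 45
P1: v0 -> pp0 = 45
P2: v0 -> pp0 = 45
P3: v0 -> pp0 = 45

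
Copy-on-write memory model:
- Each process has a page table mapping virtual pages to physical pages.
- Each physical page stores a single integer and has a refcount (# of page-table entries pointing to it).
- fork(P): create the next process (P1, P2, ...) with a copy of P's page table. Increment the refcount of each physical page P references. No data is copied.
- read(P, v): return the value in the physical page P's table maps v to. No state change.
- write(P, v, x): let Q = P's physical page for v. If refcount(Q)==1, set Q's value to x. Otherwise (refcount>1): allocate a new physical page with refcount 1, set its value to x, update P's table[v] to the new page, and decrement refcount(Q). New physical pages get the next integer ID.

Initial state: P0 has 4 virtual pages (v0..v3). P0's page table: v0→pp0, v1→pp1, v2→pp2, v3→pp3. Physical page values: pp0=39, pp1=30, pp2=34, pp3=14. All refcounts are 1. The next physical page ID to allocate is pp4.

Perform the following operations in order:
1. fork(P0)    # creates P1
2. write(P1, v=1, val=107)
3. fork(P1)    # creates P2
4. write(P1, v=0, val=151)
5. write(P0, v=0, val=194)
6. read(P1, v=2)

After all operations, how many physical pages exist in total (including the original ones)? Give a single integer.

Answer: 7

Derivation:
Op 1: fork(P0) -> P1. 4 ppages; refcounts: pp0:2 pp1:2 pp2:2 pp3:2
Op 2: write(P1, v1, 107). refcount(pp1)=2>1 -> COPY to pp4. 5 ppages; refcounts: pp0:2 pp1:1 pp2:2 pp3:2 pp4:1
Op 3: fork(P1) -> P2. 5 ppages; refcounts: pp0:3 pp1:1 pp2:3 pp3:3 pp4:2
Op 4: write(P1, v0, 151). refcount(pp0)=3>1 -> COPY to pp5. 6 ppages; refcounts: pp0:2 pp1:1 pp2:3 pp3:3 pp4:2 pp5:1
Op 5: write(P0, v0, 194). refcount(pp0)=2>1 -> COPY to pp6. 7 ppages; refcounts: pp0:1 pp1:1 pp2:3 pp3:3 pp4:2 pp5:1 pp6:1
Op 6: read(P1, v2) -> 34. No state change.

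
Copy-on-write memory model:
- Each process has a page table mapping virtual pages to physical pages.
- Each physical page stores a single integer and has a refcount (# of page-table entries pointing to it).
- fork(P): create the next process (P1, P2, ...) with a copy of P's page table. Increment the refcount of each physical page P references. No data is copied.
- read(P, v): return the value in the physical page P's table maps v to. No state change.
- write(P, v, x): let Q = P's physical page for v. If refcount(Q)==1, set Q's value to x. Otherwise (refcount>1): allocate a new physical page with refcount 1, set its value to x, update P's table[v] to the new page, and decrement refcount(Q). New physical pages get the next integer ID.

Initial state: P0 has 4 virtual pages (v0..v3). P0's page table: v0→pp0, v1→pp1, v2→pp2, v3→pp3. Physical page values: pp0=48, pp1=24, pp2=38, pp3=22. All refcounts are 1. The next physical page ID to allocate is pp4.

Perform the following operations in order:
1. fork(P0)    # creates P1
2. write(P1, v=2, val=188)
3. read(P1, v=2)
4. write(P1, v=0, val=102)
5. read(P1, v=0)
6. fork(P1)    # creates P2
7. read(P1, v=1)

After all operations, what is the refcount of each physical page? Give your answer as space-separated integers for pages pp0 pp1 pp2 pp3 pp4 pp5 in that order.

Op 1: fork(P0) -> P1. 4 ppages; refcounts: pp0:2 pp1:2 pp2:2 pp3:2
Op 2: write(P1, v2, 188). refcount(pp2)=2>1 -> COPY to pp4. 5 ppages; refcounts: pp0:2 pp1:2 pp2:1 pp3:2 pp4:1
Op 3: read(P1, v2) -> 188. No state change.
Op 4: write(P1, v0, 102). refcount(pp0)=2>1 -> COPY to pp5. 6 ppages; refcounts: pp0:1 pp1:2 pp2:1 pp3:2 pp4:1 pp5:1
Op 5: read(P1, v0) -> 102. No state change.
Op 6: fork(P1) -> P2. 6 ppages; refcounts: pp0:1 pp1:3 pp2:1 pp3:3 pp4:2 pp5:2
Op 7: read(P1, v1) -> 24. No state change.

Answer: 1 3 1 3 2 2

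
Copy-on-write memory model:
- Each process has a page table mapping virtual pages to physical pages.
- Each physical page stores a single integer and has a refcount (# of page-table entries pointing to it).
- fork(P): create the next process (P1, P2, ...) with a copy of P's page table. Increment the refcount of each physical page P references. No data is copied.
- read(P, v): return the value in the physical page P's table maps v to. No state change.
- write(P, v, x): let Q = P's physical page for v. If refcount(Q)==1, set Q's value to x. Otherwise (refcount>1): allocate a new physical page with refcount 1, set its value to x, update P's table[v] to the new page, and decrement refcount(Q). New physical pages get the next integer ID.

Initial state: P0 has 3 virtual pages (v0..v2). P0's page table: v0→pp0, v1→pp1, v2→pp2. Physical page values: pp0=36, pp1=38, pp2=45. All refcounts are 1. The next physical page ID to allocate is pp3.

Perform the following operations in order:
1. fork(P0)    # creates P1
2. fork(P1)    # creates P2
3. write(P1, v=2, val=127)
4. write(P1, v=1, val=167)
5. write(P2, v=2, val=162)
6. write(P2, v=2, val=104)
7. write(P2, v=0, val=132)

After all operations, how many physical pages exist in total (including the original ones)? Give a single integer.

Op 1: fork(P0) -> P1. 3 ppages; refcounts: pp0:2 pp1:2 pp2:2
Op 2: fork(P1) -> P2. 3 ppages; refcounts: pp0:3 pp1:3 pp2:3
Op 3: write(P1, v2, 127). refcount(pp2)=3>1 -> COPY to pp3. 4 ppages; refcounts: pp0:3 pp1:3 pp2:2 pp3:1
Op 4: write(P1, v1, 167). refcount(pp1)=3>1 -> COPY to pp4. 5 ppages; refcounts: pp0:3 pp1:2 pp2:2 pp3:1 pp4:1
Op 5: write(P2, v2, 162). refcount(pp2)=2>1 -> COPY to pp5. 6 ppages; refcounts: pp0:3 pp1:2 pp2:1 pp3:1 pp4:1 pp5:1
Op 6: write(P2, v2, 104). refcount(pp5)=1 -> write in place. 6 ppages; refcounts: pp0:3 pp1:2 pp2:1 pp3:1 pp4:1 pp5:1
Op 7: write(P2, v0, 132). refcount(pp0)=3>1 -> COPY to pp6. 7 ppages; refcounts: pp0:2 pp1:2 pp2:1 pp3:1 pp4:1 pp5:1 pp6:1

Answer: 7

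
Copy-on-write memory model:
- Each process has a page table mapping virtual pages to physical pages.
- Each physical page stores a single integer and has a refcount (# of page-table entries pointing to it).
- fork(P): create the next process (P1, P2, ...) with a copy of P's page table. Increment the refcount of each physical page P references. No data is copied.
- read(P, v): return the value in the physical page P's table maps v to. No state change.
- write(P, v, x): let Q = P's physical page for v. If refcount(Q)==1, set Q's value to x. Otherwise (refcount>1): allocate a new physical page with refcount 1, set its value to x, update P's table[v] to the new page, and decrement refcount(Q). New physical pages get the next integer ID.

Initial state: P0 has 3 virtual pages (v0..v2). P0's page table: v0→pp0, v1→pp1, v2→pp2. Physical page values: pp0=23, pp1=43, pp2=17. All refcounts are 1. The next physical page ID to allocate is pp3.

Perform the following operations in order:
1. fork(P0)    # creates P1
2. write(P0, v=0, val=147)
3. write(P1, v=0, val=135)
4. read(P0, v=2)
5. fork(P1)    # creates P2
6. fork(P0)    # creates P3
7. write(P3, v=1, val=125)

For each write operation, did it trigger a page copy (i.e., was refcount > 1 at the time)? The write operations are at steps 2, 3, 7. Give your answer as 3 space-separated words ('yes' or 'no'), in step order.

Op 1: fork(P0) -> P1. 3 ppages; refcounts: pp0:2 pp1:2 pp2:2
Op 2: write(P0, v0, 147). refcount(pp0)=2>1 -> COPY to pp3. 4 ppages; refcounts: pp0:1 pp1:2 pp2:2 pp3:1
Op 3: write(P1, v0, 135). refcount(pp0)=1 -> write in place. 4 ppages; refcounts: pp0:1 pp1:2 pp2:2 pp3:1
Op 4: read(P0, v2) -> 17. No state change.
Op 5: fork(P1) -> P2. 4 ppages; refcounts: pp0:2 pp1:3 pp2:3 pp3:1
Op 6: fork(P0) -> P3. 4 ppages; refcounts: pp0:2 pp1:4 pp2:4 pp3:2
Op 7: write(P3, v1, 125). refcount(pp1)=4>1 -> COPY to pp4. 5 ppages; refcounts: pp0:2 pp1:3 pp2:4 pp3:2 pp4:1

yes no yes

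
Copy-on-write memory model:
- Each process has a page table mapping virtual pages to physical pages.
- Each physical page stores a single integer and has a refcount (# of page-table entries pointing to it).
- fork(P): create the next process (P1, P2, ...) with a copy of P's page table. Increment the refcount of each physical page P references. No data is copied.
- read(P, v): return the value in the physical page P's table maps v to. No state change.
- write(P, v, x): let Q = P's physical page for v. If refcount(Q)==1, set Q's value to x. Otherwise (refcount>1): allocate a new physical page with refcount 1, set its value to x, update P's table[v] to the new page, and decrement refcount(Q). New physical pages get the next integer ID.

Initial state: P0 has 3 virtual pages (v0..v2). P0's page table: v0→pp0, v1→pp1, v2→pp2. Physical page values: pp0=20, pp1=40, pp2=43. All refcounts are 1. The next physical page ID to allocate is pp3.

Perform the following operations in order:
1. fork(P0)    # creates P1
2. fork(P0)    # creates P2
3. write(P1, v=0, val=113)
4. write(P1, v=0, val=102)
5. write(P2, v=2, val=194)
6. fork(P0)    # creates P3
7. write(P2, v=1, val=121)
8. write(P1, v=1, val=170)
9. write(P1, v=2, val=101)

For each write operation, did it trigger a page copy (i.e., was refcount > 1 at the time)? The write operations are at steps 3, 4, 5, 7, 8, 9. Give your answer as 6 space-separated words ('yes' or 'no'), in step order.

Op 1: fork(P0) -> P1. 3 ppages; refcounts: pp0:2 pp1:2 pp2:2
Op 2: fork(P0) -> P2. 3 ppages; refcounts: pp0:3 pp1:3 pp2:3
Op 3: write(P1, v0, 113). refcount(pp0)=3>1 -> COPY to pp3. 4 ppages; refcounts: pp0:2 pp1:3 pp2:3 pp3:1
Op 4: write(P1, v0, 102). refcount(pp3)=1 -> write in place. 4 ppages; refcounts: pp0:2 pp1:3 pp2:3 pp3:1
Op 5: write(P2, v2, 194). refcount(pp2)=3>1 -> COPY to pp4. 5 ppages; refcounts: pp0:2 pp1:3 pp2:2 pp3:1 pp4:1
Op 6: fork(P0) -> P3. 5 ppages; refcounts: pp0:3 pp1:4 pp2:3 pp3:1 pp4:1
Op 7: write(P2, v1, 121). refcount(pp1)=4>1 -> COPY to pp5. 6 ppages; refcounts: pp0:3 pp1:3 pp2:3 pp3:1 pp4:1 pp5:1
Op 8: write(P1, v1, 170). refcount(pp1)=3>1 -> COPY to pp6. 7 ppages; refcounts: pp0:3 pp1:2 pp2:3 pp3:1 pp4:1 pp5:1 pp6:1
Op 9: write(P1, v2, 101). refcount(pp2)=3>1 -> COPY to pp7. 8 ppages; refcounts: pp0:3 pp1:2 pp2:2 pp3:1 pp4:1 pp5:1 pp6:1 pp7:1

yes no yes yes yes yes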